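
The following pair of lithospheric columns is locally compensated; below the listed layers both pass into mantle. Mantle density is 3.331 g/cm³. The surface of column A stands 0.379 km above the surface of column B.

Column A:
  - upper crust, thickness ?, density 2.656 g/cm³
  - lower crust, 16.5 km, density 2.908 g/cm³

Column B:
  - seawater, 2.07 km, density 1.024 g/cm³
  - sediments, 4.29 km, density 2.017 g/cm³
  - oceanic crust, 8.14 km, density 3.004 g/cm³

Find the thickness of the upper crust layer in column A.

10.9 km

Take the compensation level at the base of the deeper column (depth z_c below the surface of column A) and equate Σ ρ_i t_i down to z_c; mantle fills any gap and the z_c terms cancel.
Column A: x×2.656 + 16.5×2.908 + (z_c − 16.5 − x)×3.331
Column B: 0.379×0 + 2.07×1.024 + 4.29×2.017 + 8.14×3.004 + (z_c − 0.379 − 14.5)×3.331
The z_c×3.331 term appears on both sides and cancels. Collect the known terms of each column as K = Σ(ρt)_known − 3.331 × (depth of known layers): K_A = 47.982 − 3.331×16.5 = −6.9795; K_B = 35.22517 − 3.331×(0.379 + 14.5) = −14.336779.
Balance: K_A − x×(3.331 − 2.656) = K_B, so x = (K_A − K_B)/(3.331 − 2.656) = 7.35728/0.675 = 10.9 km.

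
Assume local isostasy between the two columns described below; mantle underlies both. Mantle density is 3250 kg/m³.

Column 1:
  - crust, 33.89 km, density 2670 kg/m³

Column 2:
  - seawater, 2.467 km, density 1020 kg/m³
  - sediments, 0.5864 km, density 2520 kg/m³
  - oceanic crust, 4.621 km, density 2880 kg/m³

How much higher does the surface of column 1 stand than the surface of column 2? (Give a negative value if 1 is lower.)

3.7 km

For any compensation level in the mantle, the mantle terms cancel and isostasy reduces to e = (Σt_1 − Σt_2) − (Σ(ρt)_1 − Σ(ρt)_2) / ρ_m.
Σt_1 = 33.89 km; Σt_2 = 7.6744 km; Σ(ρt)_1 = 90486.3; Σ(ρt)_2 = 17302.548 (in km·kg/m³).
e = (33.89 − 7.6744) − (90486.3 − 17302.548) / 3250 = 3.7 km.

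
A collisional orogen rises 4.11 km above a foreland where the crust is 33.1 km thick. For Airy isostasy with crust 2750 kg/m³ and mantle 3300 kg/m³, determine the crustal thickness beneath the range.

Root depth r = h ρ_c / (ρ_m − ρ_c) = 4.11 km × 2750 / 550 = 20.55 km.
Total thickness = T + h + r = 33.1 km + 4.11 km + 20.55 km = 57.8 km.

57.8 km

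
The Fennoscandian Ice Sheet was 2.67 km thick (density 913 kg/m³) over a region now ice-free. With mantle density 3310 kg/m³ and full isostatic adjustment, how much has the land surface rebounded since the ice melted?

Removing the load lets mantle flow back in; uplift u satisfies ρ_ice t = ρ_m u.
u = t ρ_ice/ρ_m = 2.67 km × 913/3310 = 0.736 km.

0.736 km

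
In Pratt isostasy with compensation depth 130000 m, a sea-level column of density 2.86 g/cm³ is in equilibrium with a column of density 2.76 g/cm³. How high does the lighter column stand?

4710 m

ρ_ref D = ρ (D + h) → h = D (ρ_ref − ρ)/ρ.
h = 130000 m × (2.86 − 2.76)/2.76 = 4710 m.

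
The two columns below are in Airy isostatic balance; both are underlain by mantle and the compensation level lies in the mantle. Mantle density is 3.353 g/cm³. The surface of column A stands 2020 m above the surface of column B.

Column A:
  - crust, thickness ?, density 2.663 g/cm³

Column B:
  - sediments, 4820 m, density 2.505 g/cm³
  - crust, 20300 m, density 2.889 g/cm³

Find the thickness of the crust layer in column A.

Take the compensation level at the base of the deeper column (depth z_c below the surface of column A) and equate Σ ρ_i t_i down to z_c; mantle fills any gap and the z_c terms cancel.
Column A: x×2.663 + (z_c − 0 − x)×3.353
Column B: 2020×0 + 4820×2.505 + 20300×2.889 + (z_c − 2020 − 25120)×3.353
The z_c×3.353 term appears on both sides and cancels. Collect the known terms of each column as K = Σ(ρt)_known − 3.353 × (depth of known layers): K_A = 0 − 3.353×0 = 0; K_B = 70720.8 − 3.353×(2020 + 25120) = −20279.62.
Balance: K_A − x×(3.353 − 2.663) = K_B, so x = (K_A − K_B)/(3.353 − 2.663) = 20279.6/0.69 = 29400 m.

29400 m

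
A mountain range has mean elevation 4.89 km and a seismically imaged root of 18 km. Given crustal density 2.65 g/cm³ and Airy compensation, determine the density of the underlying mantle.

Airy balance: ρ_c h = (ρ_m − ρ_c) r → ρ_m = ρ_c (1 + h/r).
ρ_m = 2.65 × (1 + 4.89 km/18 km) = 3.37 g/cm³.

3.37 g/cm³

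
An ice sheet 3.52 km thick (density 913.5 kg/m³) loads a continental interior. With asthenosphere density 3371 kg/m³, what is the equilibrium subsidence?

For local isostatic compensation: the ice load ρ_ice t is balanced by mantle displaced below, ρ_m s.
s = t ρ_ice / ρ_m = 3.52 km × 913.5/3371 = 0.954 km.

0.954 km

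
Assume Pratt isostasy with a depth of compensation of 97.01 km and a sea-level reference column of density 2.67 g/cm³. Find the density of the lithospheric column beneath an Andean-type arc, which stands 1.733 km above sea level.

2.62 g/cm³

Pratt balance: ρ_ref D = ρ (D + h).
ρ = ρ_ref D/(D + h) = 2.67 × 97.01 km/(97.01 km + 1.733 km) = 2.62 g/cm³.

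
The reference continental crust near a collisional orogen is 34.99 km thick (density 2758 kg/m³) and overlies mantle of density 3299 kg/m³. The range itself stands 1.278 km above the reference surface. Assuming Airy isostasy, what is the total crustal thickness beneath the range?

Root depth r = h ρ_c / (ρ_m − ρ_c) = 1.278 km × 2758 / 541 = 6.515 km.
Total thickness = T + h + r = 34.99 km + 1.278 km + 6.515 km = 42.8 km.

42.8 km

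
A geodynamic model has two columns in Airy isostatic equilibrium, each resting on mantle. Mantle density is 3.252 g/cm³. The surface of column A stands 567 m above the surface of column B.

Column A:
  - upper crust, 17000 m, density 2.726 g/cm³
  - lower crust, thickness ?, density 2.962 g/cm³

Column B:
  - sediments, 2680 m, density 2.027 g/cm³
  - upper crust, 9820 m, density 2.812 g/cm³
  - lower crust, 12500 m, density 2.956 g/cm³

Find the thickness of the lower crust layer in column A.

14500 m

Take the compensation level at the base of the deeper column (depth z_c below the surface of column A) and equate Σ ρ_i t_i down to z_c; mantle fills any gap and the z_c terms cancel.
Column A: 17000×2.726 + x×2.962 + (z_c − 17000 − x)×3.252
Column B: 567×0 + 2680×2.027 + 9820×2.812 + 12500×2.956 + (z_c − 567 − 25000)×3.252
The z_c×3.252 term appears on both sides and cancels. Collect the known terms of each column as K = Σ(ρt)_known − 3.252 × (depth of known layers): K_A = 46342 − 3.252×17000 = −8942; K_B = 69996.2 − 3.252×(567 + 25000) = −13147.684.
Balance: K_A − x×(3.252 − 2.962) = K_B, so x = (K_A − K_B)/(3.252 − 2.962) = 4205.68/0.29 = 14500 m.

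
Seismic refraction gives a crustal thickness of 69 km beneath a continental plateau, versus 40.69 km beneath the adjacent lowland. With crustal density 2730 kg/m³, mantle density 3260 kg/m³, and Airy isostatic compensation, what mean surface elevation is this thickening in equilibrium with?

4.6 km

Excess crust Δ = 69 km − 40.69 km = 28.31 km, split between elevation h and root r with h + r = Δ.
Airy balance ρ_c h = (ρ_m − ρ_c) r gives r = h ρ_c/(ρ_m − ρ_c), so h (1 + ρ_c/(ρ_m − ρ_c)) = Δ, i.e. h = Δ (ρ_m − ρ_c)/ρ_m.
h = 28.31 km × 530/3260 = 4.6 km.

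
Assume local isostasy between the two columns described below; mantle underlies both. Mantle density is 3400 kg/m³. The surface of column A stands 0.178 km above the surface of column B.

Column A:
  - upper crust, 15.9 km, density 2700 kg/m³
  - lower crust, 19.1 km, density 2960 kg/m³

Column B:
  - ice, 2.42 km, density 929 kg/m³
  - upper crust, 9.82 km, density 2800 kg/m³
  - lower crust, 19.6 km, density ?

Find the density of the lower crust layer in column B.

Take the compensation level at the base of the deeper column (depth z_c below the surface of column A) and equate Σ ρ_i t_i down to z_c; mantle fills any gap and the z_c terms cancel.
Column A: 15.9×2700 + 19.1×2960 + (z_c − 35)×3400
Column B: 0.178×0 + 2.42×929 + 9.82×2800 + 19.6×ρ + (z_c − 0.178 − 31.84)×3400
The z_c×3400 term appears on both sides and cancels. Collect the known terms of each column as K = Σ(ρt)_known − 3400 × (depth of known layers): K_A = 99466 − 3400×35 = −19534; K_B = 29744.18 − 3400×(0.178 + 31.84) = −79117.02.
Balance: K_A = K_B + 19.6×ρ, so ρ = (K_A − K_B)/19.6 = 59583/19.6 = 3040 kg/m³.

3040 kg/m³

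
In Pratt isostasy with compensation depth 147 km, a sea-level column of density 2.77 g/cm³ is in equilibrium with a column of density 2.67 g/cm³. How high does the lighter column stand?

ρ_ref D = ρ (D + h) → h = D (ρ_ref − ρ)/ρ.
h = 147 km × (2.77 − 2.67)/2.67 = 5.51 km.

5.51 km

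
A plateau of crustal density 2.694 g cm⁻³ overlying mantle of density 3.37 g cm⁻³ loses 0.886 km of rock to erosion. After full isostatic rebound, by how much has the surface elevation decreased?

0.178 km

Rebound u = e ρ_c/ρ_m = 0.886 km × 2.694/3.37 = 0.7083 km.
Net surface drop = e − u = 0.886 km − 0.7083 km = e (ρ_m − ρ_c)/ρ_m = 0.178 km.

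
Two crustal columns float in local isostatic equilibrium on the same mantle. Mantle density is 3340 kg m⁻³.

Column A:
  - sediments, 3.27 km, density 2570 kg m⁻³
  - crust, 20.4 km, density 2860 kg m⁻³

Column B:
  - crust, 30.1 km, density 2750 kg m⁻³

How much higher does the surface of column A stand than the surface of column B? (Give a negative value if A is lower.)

For any compensation level in the mantle, the mantle terms cancel and isostasy reduces to e = (Σt_A − Σt_B) − (Σ(ρt)_A − Σ(ρt)_B) / ρ_m.
Σt_A = 23.67 km; Σt_B = 30.1 km; Σ(ρt)_A = 66747.9; Σ(ρt)_B = 82775 (in km·kg m⁻³).
e = (23.67 − 30.1) − (66747.9 − 82775) / 3340 = −1.63 km.

−1.63 km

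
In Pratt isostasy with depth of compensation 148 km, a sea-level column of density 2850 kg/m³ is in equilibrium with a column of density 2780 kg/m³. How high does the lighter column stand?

3.73 km

ρ_ref D = ρ (D + h) → h = D (ρ_ref − ρ)/ρ.
h = 148 km × (2850 − 2780)/2780 = 3.73 km.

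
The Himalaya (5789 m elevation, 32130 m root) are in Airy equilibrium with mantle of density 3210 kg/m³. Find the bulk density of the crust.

ρ_c h = (ρ_m − ρ_c) r → ρ_c (h + r) = ρ_m r → ρ_c = ρ_m r / (h + r).
ρ_c = 3210 × 32130 m / (5789 m + 32130 m) = 2720 kg/m³.

2720 kg/m³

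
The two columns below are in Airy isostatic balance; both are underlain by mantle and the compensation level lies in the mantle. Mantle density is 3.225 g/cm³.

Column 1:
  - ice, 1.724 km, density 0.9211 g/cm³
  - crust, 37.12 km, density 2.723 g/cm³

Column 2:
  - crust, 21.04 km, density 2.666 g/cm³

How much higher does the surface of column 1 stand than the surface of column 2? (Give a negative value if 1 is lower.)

For any compensation level in the mantle, the mantle terms cancel and isostasy reduces to e = (Σt_1 − Σt_2) − (Σ(ρt)_1 − Σ(ρt)_2) / ρ_m.
Σt_1 = 38.844 km; Σt_2 = 21.04 km; Σ(ρt)_1 = 102.665736; Σ(ρt)_2 = 56.09264 (in km·g/cm³).
e = (38.844 − 21.04) − (102.665736 − 56.09264) / 3.225 = 3.36 km.

3.36 km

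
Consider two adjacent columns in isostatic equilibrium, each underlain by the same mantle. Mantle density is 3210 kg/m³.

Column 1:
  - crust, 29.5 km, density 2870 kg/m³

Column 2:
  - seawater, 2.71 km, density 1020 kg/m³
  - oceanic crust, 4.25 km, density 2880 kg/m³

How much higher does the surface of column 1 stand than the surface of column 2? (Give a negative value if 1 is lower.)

0.839 km

For any compensation level in the mantle, the mantle terms cancel and isostasy reduces to e = (Σt_1 − Σt_2) − (Σ(ρt)_1 − Σ(ρt)_2) / ρ_m.
Σt_1 = 29.5 km; Σt_2 = 6.96 km; Σ(ρt)_1 = 84665; Σ(ρt)_2 = 15004.2 (in km·kg/m³).
e = (29.5 − 6.96) − (84665 − 15004.2) / 3210 = 0.839 km.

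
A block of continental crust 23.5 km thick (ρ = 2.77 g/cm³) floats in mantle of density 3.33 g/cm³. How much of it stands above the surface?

3.95 km

Floating equilibrium: submerged depth d = t ρ_obj/ρ_fluid = 23.5 km × 2.77/3.33 = 19.55 km.
Freeboard = t − d = 23.5 km − 19.55 km = 3.95 km.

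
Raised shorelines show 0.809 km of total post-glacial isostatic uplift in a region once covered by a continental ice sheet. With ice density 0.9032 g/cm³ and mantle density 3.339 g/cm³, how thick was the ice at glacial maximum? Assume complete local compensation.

u = t ρ_ice/ρ_m → t = u ρ_m/ρ_ice = 0.809 km × 3.339/0.9032 = 2.99 km.

2.99 km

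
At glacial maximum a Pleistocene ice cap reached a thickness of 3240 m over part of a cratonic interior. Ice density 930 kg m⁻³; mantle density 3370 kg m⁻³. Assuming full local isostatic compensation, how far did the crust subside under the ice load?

For local isostatic compensation: the ice load ρ_ice t is balanced by mantle displaced below, ρ_m s.
s = t ρ_ice / ρ_m = 3240 m × 930/3370 = 894 m.

894 m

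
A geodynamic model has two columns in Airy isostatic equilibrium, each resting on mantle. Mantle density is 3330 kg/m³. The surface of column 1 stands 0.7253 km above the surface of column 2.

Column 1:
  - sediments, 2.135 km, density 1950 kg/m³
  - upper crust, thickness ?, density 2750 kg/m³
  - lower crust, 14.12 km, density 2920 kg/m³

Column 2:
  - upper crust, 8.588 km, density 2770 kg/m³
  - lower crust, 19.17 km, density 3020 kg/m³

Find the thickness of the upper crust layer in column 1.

Take the compensation level at the base of the deeper column (depth z_c below the surface of column 1) and equate Σ ρ_i t_i down to z_c; mantle fills any gap and the z_c terms cancel.
Column 1: 2.135×1950 + x×2750 + 14.12×2920 + (z_c − 16.255 − x)×3330
Column 2: 0.7253×0 + 8.588×2770 + 19.17×3020 + (z_c − 0.7253 − 27.758)×3330
The z_c×3330 term appears on both sides and cancels. Collect the known terms of each column as K = Σ(ρt)_known − 3330 × (depth of known layers): K_1 = 45393.65 − 3330×16.255 = −8735.5; K_2 = 81682.16 − 3330×(0.7253 + 27.758) = −13167.229.
Balance: K_1 − x×(3330 − 2750) = K_2, so x = (K_1 − K_2)/(3330 − 2750) = 4431.73/580 = 7.64 km.

7.64 km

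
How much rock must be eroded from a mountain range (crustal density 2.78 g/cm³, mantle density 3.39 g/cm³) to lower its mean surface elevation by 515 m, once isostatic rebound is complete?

2860 m

Net drop Δ = e − u = e − e ρ_c/ρ_m = e (ρ_m − ρ_c)/ρ_m.
e = Δ ρ_m/(ρ_m − ρ_c) = 515 m × 3.39/0.61 = 2860 m.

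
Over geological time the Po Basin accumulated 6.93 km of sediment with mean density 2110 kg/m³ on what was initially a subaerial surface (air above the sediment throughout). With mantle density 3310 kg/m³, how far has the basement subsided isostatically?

Subaerial load: s = t ρ_sed / ρ_m = 6.93 km × 2110/3310 = 4.42 km.

4.42 km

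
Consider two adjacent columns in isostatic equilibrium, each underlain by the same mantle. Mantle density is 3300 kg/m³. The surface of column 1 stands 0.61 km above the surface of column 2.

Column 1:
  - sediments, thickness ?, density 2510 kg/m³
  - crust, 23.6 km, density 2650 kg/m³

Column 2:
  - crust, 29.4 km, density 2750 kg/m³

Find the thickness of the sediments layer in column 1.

Take the compensation level at the base of the deeper column (depth z_c below the surface of column 1) and equate Σ ρ_i t_i down to z_c; mantle fills any gap and the z_c terms cancel.
Column 1: x×2510 + 23.6×2650 + (z_c − 23.6 − x)×3300
Column 2: 0.61×0 + 29.4×2750 + (z_c − 0.61 − 29.4)×3300
The z_c×3300 term appears on both sides and cancels. Collect the known terms of each column as K = Σ(ρt)_known − 3300 × (depth of known layers): K_1 = 62540 − 3300×23.6 = −15340; K_2 = 80850 − 3300×(0.61 + 29.4) = −18183.
Balance: K_1 − x×(3300 − 2510) = K_2, so x = (K_1 − K_2)/(3300 − 2510) = 2843/790 = 3.6 km.

3.6 km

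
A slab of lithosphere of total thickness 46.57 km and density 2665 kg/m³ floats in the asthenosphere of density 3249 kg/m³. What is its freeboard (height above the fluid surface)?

Floating equilibrium: submerged depth d = t ρ_obj/ρ_fluid = 46.57 km × 2665/3249 = 38.2 km.
Freeboard = t − d = 46.57 km − 38.2 km = 8.37 km.

8.37 km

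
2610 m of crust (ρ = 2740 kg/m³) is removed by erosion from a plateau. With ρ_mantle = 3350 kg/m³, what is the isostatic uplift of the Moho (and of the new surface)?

2130 m

Unloading: uplift u = e ρ_c/ρ_m = 2610 m × 2740/3350 = 2130 m.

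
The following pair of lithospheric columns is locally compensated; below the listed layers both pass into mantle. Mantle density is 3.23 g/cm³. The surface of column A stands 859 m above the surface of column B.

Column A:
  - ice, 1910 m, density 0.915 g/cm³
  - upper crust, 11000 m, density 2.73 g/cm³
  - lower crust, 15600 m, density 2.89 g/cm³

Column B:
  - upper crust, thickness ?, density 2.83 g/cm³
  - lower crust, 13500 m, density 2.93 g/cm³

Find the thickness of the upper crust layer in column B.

Take the compensation level at the base of the deeper column (depth z_c below the surface of column A) and equate Σ ρ_i t_i down to z_c; mantle fills any gap and the z_c terms cancel.
Column A: 1910×0.915 + 11000×2.73 + 15600×2.89 + (z_c − 28510)×3.23
Column B: 859×0 + x×2.83 + 13500×2.93 + (z_c − 859 − 13500 − x)×3.23
The z_c×3.23 term appears on both sides and cancels. Collect the known terms of each column as K = Σ(ρt)_known − 3.23 × (depth of known layers): K_A = 76861.65 − 3.23×28510 = −15225.65; K_B = 39555 − 3.23×(859 + 13500) = −6824.57.
Balance: K_A = K_B − x×(3.23 − 2.83), so x = (K_B − K_A)/(3.23 − 2.83) = 8401.08/0.4 = 21000 m.

21000 m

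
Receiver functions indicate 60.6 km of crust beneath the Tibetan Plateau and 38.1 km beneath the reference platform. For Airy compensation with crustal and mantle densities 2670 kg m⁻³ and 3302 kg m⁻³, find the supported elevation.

4.31 km

Excess crust Δ = 60.6 km − 38.1 km = 22.5 km, split between elevation h and root r with h + r = Δ.
Airy balance ρ_c h = (ρ_m − ρ_c) r gives r = h ρ_c/(ρ_m − ρ_c), so h (1 + ρ_c/(ρ_m − ρ_c)) = Δ, i.e. h = Δ (ρ_m − ρ_c)/ρ_m.
h = 22.5 km × 632/3302 = 4.31 km.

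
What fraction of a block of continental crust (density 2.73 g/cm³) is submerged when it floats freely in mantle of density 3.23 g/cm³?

Submerged fraction = ρ_obj/ρ_fluid = 2.73/3.23 = 84.5%.

84.5%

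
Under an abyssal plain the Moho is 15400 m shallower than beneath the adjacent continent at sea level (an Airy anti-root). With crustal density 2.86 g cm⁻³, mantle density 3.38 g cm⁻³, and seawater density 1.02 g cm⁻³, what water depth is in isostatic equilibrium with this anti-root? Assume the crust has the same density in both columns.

Replacing a thickness d of crust by seawater at the top must be balanced by replacing crust with mantle at the base: d (ρ_c − ρ_w) = a (ρ_m − ρ_c).
d = a (ρ_m − ρ_c)/(ρ_c − ρ_w) = 15400 m × 0.52/1.84 = 4350 m.

4350 m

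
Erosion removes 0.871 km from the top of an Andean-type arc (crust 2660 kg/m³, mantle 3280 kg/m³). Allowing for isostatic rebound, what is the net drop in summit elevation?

Rebound u = e ρ_c/ρ_m = 0.871 km × 2660/3280 = 0.7064 km.
Net surface drop = e − u = 0.871 km − 0.7064 km = e (ρ_m − ρ_c)/ρ_m = 0.165 km.

0.165 km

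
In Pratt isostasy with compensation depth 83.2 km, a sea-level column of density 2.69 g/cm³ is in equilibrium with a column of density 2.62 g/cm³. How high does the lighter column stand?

2.22 km

ρ_ref D = ρ (D + h) → h = D (ρ_ref − ρ)/ρ.
h = 83.2 km × (2.69 − 2.62)/2.62 = 2.22 km.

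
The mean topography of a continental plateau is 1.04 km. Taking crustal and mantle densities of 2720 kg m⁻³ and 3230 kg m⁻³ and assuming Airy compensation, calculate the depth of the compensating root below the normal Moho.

By Archimedes' principle applied to the lithosphere: the weight of the topography is balanced by the buoyancy of the root, ρ_c h = (ρ_m − ρ_c) r.
r = h · ρ_c / (ρ_m − ρ_c) = 1.04 km × 2720 / (3230 − 2720) = 5.55 km.

5.55 km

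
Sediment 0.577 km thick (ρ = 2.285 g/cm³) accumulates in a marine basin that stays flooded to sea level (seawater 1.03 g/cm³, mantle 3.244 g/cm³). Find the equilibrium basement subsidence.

Submarine loading: the sediment displaces seawater, and the subsidence is in turn flooded, so s (ρ_m − ρ_w) = t (ρ_sed − ρ_w).
s = 0.577 km × (2.285 − 1.03) / (3.244 − 1.03) = 0.327 km.

0.327 km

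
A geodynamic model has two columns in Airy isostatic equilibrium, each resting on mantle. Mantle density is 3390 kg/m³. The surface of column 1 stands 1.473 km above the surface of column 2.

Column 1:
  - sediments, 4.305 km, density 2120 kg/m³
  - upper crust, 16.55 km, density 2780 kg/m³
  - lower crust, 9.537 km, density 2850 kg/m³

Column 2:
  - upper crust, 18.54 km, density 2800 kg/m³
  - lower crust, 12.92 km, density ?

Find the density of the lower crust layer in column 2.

Take the compensation level at the base of the deeper column (depth z_c below the surface of column 1) and equate Σ ρ_i t_i down to z_c; mantle fills any gap and the z_c terms cancel.
Column 1: 4.305×2120 + 16.55×2780 + 9.537×2850 + (z_c − 30.392)×3390
Column 2: 1.473×0 + 18.54×2800 + 12.92×ρ + (z_c − 1.473 − 31.46)×3390
The z_c×3390 term appears on both sides and cancels. Collect the known terms of each column as K = Σ(ρt)_known − 3390 × (depth of known layers): K_1 = 82316.05 − 3390×30.392 = −20712.83; K_2 = 51912 − 3390×(1.473 + 31.46) = −59730.87.
Balance: K_1 = K_2 + 12.92×ρ, so ρ = (K_1 − K_2)/12.92 = 39018/12.92 = 3020 kg/m³.

3020 kg/m³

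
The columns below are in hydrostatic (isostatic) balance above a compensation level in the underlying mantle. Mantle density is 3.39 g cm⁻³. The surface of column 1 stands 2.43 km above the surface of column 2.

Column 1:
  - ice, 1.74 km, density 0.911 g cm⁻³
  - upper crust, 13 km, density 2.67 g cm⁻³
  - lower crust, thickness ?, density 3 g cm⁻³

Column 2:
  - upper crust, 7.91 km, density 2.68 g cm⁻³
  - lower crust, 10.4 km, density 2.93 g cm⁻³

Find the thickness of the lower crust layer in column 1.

12.7 km

Take the compensation level at the base of the deeper column (depth z_c below the surface of column 1) and equate Σ ρ_i t_i down to z_c; mantle fills any gap and the z_c terms cancel.
Column 1: 1.74×0.911 + 13×2.67 + x×3 + (z_c − 14.74 − x)×3.39
Column 2: 2.43×0 + 7.91×2.68 + 10.4×2.93 + (z_c − 2.43 − 18.31)×3.39
The z_c×3.39 term appears on both sides and cancels. Collect the known terms of each column as K = Σ(ρt)_known − 3.39 × (depth of known layers): K_1 = 36.29514 − 3.39×14.74 = −13.67346; K_2 = 51.6708 − 3.39×(2.43 + 18.31) = −18.6378.
Balance: K_1 − x×(3.39 − 3) = K_2, so x = (K_1 − K_2)/(3.39 − 3) = 4.96434/0.39 = 12.7 km.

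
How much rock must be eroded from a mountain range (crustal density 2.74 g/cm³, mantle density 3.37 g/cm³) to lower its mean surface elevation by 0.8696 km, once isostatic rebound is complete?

4.65 km

Net drop Δ = e − u = e − e ρ_c/ρ_m = e (ρ_m − ρ_c)/ρ_m.
e = Δ ρ_m/(ρ_m − ρ_c) = 0.8696 km × 3.37/0.63 = 4.65 km.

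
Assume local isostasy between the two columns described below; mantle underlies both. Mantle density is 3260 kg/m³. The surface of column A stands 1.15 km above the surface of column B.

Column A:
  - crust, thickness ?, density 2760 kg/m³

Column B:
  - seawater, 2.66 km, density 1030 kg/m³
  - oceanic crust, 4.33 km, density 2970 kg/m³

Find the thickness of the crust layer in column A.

Take the compensation level at the base of the deeper column (depth z_c below the surface of column A) and equate Σ ρ_i t_i down to z_c; mantle fills any gap and the z_c terms cancel.
Column A: x×2760 + (z_c − 0 − x)×3260
Column B: 1.15×0 + 2.66×1030 + 4.33×2970 + (z_c − 1.15 − 6.99)×3260
The z_c×3260 term appears on both sides and cancels. Collect the known terms of each column as K = Σ(ρt)_known − 3260 × (depth of known layers): K_A = 0 − 3260×0 = 0; K_B = 15599.9 − 3260×(1.15 + 6.99) = −10936.5.
Balance: K_A − x×(3260 − 2760) = K_B, so x = (K_A − K_B)/(3260 − 2760) = 10936.5/500 = 21.9 km.

21.9 km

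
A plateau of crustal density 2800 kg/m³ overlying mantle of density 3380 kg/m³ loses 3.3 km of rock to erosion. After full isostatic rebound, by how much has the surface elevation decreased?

0.566 km

Rebound u = e ρ_c/ρ_m = 3.3 km × 2800/3380 = 2.734 km.
Net surface drop = e − u = 3.3 km − 2.734 km = e (ρ_m − ρ_c)/ρ_m = 0.566 km.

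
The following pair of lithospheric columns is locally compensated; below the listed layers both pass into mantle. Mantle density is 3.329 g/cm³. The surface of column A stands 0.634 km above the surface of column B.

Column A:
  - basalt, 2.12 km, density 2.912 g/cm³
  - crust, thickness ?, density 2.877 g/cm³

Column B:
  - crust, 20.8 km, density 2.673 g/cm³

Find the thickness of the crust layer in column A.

32.9 km

Take the compensation level at the base of the deeper column (depth z_c below the surface of column A) and equate Σ ρ_i t_i down to z_c; mantle fills any gap and the z_c terms cancel.
Column A: 2.12×2.912 + x×2.877 + (z_c − 2.12 − x)×3.329
Column B: 0.634×0 + 20.8×2.673 + (z_c − 0.634 − 20.8)×3.329
The z_c×3.329 term appears on both sides and cancels. Collect the known terms of each column as K = Σ(ρt)_known − 3.329 × (depth of known layers): K_A = 6.17344 − 3.329×2.12 = −0.88404; K_B = 55.5984 − 3.329×(0.634 + 20.8) = −15.755386.
Balance: K_A − x×(3.329 − 2.877) = K_B, so x = (K_A − K_B)/(3.329 − 2.877) = 14.8713/0.452 = 32.9 km.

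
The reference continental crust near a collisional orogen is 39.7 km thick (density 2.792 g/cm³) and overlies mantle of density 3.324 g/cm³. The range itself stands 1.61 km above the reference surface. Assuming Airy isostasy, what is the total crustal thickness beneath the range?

49.8 km

Root depth r = h ρ_c / (ρ_m − ρ_c) = 1.61 km × 2.792 / 0.532 = 8.449 km.
Total thickness = T + h + r = 39.7 km + 1.61 km + 8.449 km = 49.8 km.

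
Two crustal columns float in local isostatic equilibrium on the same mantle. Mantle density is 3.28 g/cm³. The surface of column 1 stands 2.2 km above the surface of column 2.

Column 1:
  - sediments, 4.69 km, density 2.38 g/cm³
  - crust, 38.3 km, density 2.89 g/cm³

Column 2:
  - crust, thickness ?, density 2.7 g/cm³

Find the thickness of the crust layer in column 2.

20.6 km

Take the compensation level at the base of the deeper column (depth z_c below the surface of column 1) and equate Σ ρ_i t_i down to z_c; mantle fills any gap and the z_c terms cancel.
Column 1: 4.69×2.38 + 38.3×2.89 + (z_c − 42.99)×3.28
Column 2: 2.2×0 + x×2.7 + (z_c − 2.2 − 0 − x)×3.28
The z_c×3.28 term appears on both sides and cancels. Collect the known terms of each column as K = Σ(ρt)_known − 3.28 × (depth of known layers): K_1 = 121.8492 − 3.28×42.99 = −19.158; K_2 = 0 − 3.28×(2.2 + 0) = −7.216.
Balance: K_1 = K_2 − x×(3.28 − 2.7), so x = (K_2 − K_1)/(3.28 − 2.7) = 11.942/0.58 = 20.6 km.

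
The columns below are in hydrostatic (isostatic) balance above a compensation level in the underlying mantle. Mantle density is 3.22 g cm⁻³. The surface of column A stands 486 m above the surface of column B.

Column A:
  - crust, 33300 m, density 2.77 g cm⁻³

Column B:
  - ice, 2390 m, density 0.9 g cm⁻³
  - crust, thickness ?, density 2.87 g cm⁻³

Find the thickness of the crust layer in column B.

22500 m

Take the compensation level at the base of the deeper column (depth z_c below the surface of column A) and equate Σ ρ_i t_i down to z_c; mantle fills any gap and the z_c terms cancel.
Column A: 33300×2.77 + (z_c − 33300)×3.22
Column B: 486×0 + 2390×0.9 + x×2.87 + (z_c − 486 − 2390 − x)×3.22
The z_c×3.22 term appears on both sides and cancels. Collect the known terms of each column as K = Σ(ρt)_known − 3.22 × (depth of known layers): K_A = 92241 − 3.22×33300 = −14985; K_B = 2151 − 3.22×(486 + 2390) = −7109.72.
Balance: K_A = K_B − x×(3.22 − 2.87), so x = (K_B − K_A)/(3.22 − 2.87) = 7875.28/0.35 = 22500 m.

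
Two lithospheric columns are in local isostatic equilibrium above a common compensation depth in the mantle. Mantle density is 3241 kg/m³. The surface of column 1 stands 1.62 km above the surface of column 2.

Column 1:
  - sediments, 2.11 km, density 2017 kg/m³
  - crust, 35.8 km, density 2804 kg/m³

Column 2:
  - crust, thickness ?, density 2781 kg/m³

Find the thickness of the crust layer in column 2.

28.2 km

Take the compensation level at the base of the deeper column (depth z_c below the surface of column 1) and equate Σ ρ_i t_i down to z_c; mantle fills any gap and the z_c terms cancel.
Column 1: 2.11×2017 + 35.8×2804 + (z_c − 37.91)×3241
Column 2: 1.62×0 + x×2781 + (z_c − 1.62 − 0 − x)×3241
The z_c×3241 term appears on both sides and cancels. Collect the known terms of each column as K = Σ(ρt)_known − 3241 × (depth of known layers): K_1 = 104639.07 − 3241×37.91 = −18227.24; K_2 = 0 − 3241×(1.62 + 0) = −5250.42.
Balance: K_1 = K_2 − x×(3241 − 2781), so x = (K_2 − K_1)/(3241 − 2781) = 12976.8/460 = 28.2 km.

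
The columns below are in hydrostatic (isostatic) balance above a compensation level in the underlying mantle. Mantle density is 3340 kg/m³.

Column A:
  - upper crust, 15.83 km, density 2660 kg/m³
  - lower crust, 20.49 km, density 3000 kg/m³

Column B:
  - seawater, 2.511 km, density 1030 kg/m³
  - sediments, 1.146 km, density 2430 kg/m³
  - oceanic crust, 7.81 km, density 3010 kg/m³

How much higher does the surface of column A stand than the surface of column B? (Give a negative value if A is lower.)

2.49 km

For any compensation level in the mantle, the mantle terms cancel and isostasy reduces to e = (Σt_A − Σt_B) − (Σ(ρt)_A − Σ(ρt)_B) / ρ_m.
Σt_A = 36.32 km; Σt_B = 11.467 km; Σ(ρt)_A = 103577.8; Σ(ρt)_B = 28879.21 (in km·kg/m³).
e = (36.32 − 11.467) − (103577.8 − 28879.21) / 3340 = 2.49 km.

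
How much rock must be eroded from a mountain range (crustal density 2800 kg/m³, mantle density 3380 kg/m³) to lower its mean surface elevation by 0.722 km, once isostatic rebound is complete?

4.21 km

Net drop Δ = e − u = e − e ρ_c/ρ_m = e (ρ_m − ρ_c)/ρ_m.
e = Δ ρ_m/(ρ_m − ρ_c) = 0.722 km × 3380/580 = 4.21 km.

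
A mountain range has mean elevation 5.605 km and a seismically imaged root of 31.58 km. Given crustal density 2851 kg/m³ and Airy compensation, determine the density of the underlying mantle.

Airy balance: ρ_c h = (ρ_m − ρ_c) r → ρ_m = ρ_c (1 + h/r).
ρ_m = 2851 × (1 + 5.605 km/31.58 km) = 3360 kg/m³.

3360 kg/m³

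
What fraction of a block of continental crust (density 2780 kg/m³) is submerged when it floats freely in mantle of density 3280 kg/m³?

84.8%

Submerged fraction = ρ_obj/ρ_fluid = 2780/3280 = 84.8%.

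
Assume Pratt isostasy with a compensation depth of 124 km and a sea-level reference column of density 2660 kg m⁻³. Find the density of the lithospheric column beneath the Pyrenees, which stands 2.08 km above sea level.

2620 kg m⁻³

Pratt balance: ρ_ref D = ρ (D + h).
ρ = ρ_ref D/(D + h) = 2660 × 124 km/(124 km + 2.08 km) = 2620 kg m⁻³.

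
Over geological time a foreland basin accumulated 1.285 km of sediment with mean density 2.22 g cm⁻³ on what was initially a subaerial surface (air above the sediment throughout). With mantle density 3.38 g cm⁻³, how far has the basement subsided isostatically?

0.844 km

Subaerial load: s = t ρ_sed / ρ_m = 1.285 km × 2.22/3.38 = 0.844 km.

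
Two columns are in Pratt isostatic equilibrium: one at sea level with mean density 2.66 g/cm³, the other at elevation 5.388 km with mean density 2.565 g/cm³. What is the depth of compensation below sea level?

ρ_ref D = ρ (D + h) → D (ρ_ref − ρ) = ρ h.
D = ρ h/(ρ_ref − ρ) = 2.565 × 5.388 km/(2.66 − 2.565) = 145 km.

145 km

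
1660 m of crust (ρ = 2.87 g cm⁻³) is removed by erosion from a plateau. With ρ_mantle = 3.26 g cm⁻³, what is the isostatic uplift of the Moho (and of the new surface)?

1460 m

Unloading: uplift u = e ρ_c/ρ_m = 1660 m × 2.87/3.26 = 1460 m.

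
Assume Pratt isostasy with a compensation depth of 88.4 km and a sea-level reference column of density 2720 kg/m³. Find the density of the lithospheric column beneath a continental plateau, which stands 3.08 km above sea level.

Pratt balance: ρ_ref D = ρ (D + h).
ρ = ρ_ref D/(D + h) = 2720 × 88.4 km/(88.4 km + 3.08 km) = 2630 kg/m³.

2630 kg/m³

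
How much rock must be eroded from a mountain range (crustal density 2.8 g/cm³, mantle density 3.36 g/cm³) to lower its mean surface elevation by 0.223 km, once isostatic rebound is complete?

1.34 km

Net drop Δ = e − u = e − e ρ_c/ρ_m = e (ρ_m − ρ_c)/ρ_m.
e = Δ ρ_m/(ρ_m − ρ_c) = 0.223 km × 3.36/0.56 = 1.34 km.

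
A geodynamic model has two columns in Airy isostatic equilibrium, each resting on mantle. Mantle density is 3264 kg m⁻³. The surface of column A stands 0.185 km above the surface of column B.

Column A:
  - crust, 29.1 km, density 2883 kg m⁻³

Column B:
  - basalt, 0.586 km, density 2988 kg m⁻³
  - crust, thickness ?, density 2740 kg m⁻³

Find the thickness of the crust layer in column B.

Take the compensation level at the base of the deeper column (depth z_c below the surface of column A) and equate Σ ρ_i t_i down to z_c; mantle fills any gap and the z_c terms cancel.
Column A: 29.1×2883 + (z_c − 29.1)×3264
Column B: 0.185×0 + 0.586×2988 + x×2740 + (z_c − 0.185 − 0.586 − x)×3264
The z_c×3264 term appears on both sides and cancels. Collect the known terms of each column as K = Σ(ρt)_known − 3264 × (depth of known layers): K_A = 83895.3 − 3264×29.1 = −11087.1; K_B = 1750.968 − 3264×(0.185 + 0.586) = −765.576.
Balance: K_A = K_B − x×(3264 − 2740), so x = (K_B − K_A)/(3264 − 2740) = 10321.5/524 = 19.7 km.

19.7 km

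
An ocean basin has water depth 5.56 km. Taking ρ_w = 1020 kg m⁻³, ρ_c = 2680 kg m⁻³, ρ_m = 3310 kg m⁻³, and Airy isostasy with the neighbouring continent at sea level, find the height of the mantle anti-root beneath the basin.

Isostatic balance requires: replacing crust with seawater at the top is compensated by replacing crust with mantle at the base: d (ρ_c − ρ_w) = a (ρ_m − ρ_c).
a = d (ρ_c − ρ_w)/(ρ_m − ρ_c) = 5.56 km × 1660/630 = 14.7 km.

14.7 km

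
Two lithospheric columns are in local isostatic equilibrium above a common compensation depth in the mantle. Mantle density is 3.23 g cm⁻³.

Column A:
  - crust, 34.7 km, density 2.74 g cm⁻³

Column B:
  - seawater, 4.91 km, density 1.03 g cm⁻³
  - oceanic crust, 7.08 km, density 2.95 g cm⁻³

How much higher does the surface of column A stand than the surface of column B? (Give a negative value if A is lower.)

1.31 km

For any compensation level in the mantle, the mantle terms cancel and isostasy reduces to e = (Σt_A − Σt_B) − (Σ(ρt)_A − Σ(ρt)_B) / ρ_m.
Σt_A = 34.7 km; Σt_B = 11.99 km; Σ(ρt)_A = 95.078; Σ(ρt)_B = 25.9433 (in km·g cm⁻³).
e = (34.7 − 11.99) − (95.078 − 25.9433) / 3.23 = 1.31 km.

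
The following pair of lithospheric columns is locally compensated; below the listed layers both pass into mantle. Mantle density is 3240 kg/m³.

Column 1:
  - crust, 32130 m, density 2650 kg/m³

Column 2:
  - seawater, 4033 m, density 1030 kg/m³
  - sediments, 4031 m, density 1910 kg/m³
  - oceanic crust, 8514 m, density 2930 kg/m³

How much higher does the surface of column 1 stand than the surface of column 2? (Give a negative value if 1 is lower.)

631 m

For any compensation level in the mantle, the mantle terms cancel and isostasy reduces to e = (Σt_1 − Σt_2) − (Σ(ρt)_1 − Σ(ρt)_2) / ρ_m.
Σt_1 = 32130 m; Σt_2 = 16578 m; Σ(ρt)_1 = 85144500; Σ(ρt)_2 = 36799220 (in m·kg/m³).
e = (32130 − 16578) − (85144500 − 36799220) / 3240 = 631 m.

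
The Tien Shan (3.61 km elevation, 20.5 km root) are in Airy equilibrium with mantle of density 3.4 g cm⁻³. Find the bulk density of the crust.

2.89 g cm⁻³

ρ_c h = (ρ_m − ρ_c) r → ρ_c (h + r) = ρ_m r → ρ_c = ρ_m r / (h + r).
ρ_c = 3.4 × 20.5 km / (3.61 km + 20.5 km) = 2.89 g cm⁻³.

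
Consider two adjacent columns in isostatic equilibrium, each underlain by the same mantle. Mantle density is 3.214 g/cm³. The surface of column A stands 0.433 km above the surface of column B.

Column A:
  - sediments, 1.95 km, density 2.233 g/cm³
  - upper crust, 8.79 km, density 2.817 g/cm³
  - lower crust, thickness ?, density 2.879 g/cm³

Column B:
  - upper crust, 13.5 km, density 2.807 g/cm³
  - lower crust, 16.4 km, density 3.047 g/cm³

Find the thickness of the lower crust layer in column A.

Take the compensation level at the base of the deeper column (depth z_c below the surface of column A) and equate Σ ρ_i t_i down to z_c; mantle fills any gap and the z_c terms cancel.
Column A: 1.95×2.233 + 8.79×2.817 + x×2.879 + (z_c − 10.74 − x)×3.214
Column B: 0.433×0 + 13.5×2.807 + 16.4×3.047 + (z_c − 0.433 − 29.9)×3.214
The z_c×3.214 term appears on both sides and cancels. Collect the known terms of each column as K = Σ(ρt)_known − 3.214 × (depth of known layers): K_A = 29.11578 − 3.214×10.74 = −5.40258; K_B = 87.8653 − 3.214×(0.433 + 29.9) = −9.624962.
Balance: K_A − x×(3.214 − 2.879) = K_B, so x = (K_A − K_B)/(3.214 − 2.879) = 4.22238/0.335 = 12.6 km.

12.6 km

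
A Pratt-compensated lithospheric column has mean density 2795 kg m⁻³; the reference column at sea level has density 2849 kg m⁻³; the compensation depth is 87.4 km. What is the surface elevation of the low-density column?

ρ_ref D = ρ (D + h) → h = D (ρ_ref − ρ)/ρ.
h = 87.4 km × (2849 − 2795)/2795 = 1.69 km.

1.69 km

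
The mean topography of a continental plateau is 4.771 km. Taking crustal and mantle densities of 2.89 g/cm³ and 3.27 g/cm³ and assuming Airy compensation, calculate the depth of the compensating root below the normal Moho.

36.3 km

For local isostatic compensation: the weight of the topography is balanced by the buoyancy of the root, ρ_c h = (ρ_m − ρ_c) r.
r = h · ρ_c / (ρ_m − ρ_c) = 4.771 km × 2.89 / (3.27 − 2.89) = 36.3 km.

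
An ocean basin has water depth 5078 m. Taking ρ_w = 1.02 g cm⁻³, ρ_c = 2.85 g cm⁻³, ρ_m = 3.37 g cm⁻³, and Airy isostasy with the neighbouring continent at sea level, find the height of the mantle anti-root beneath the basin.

17900 m

Balancing pressure at the compensation depth: replacing crust with seawater at the top is compensated by replacing crust with mantle at the base: d (ρ_c − ρ_w) = a (ρ_m − ρ_c).
a = d (ρ_c − ρ_w)/(ρ_m − ρ_c) = 5078 m × 1.83/0.52 = 17900 m.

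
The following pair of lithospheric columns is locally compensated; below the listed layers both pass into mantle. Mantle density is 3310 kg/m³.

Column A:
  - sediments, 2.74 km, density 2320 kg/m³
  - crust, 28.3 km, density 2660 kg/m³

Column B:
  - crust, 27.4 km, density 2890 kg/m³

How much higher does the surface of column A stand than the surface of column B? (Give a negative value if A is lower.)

2.9 km

For any compensation level in the mantle, the mantle terms cancel and isostasy reduces to e = (Σt_A − Σt_B) − (Σ(ρt)_A − Σ(ρt)_B) / ρ_m.
Σt_A = 31.04 km; Σt_B = 27.4 km; Σ(ρt)_A = 81634.8; Σ(ρt)_B = 79186 (in km·kg/m³).
e = (31.04 − 27.4) − (81634.8 − 79186) / 3310 = 2.9 km.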